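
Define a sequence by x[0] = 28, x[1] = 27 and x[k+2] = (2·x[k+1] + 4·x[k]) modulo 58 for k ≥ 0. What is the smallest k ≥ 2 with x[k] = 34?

Listing terms: x[0] = 28,  x[1] = 27,  x[2] = 50,  x[3] = 34,  x[4] = 36,  x[5] = 34,  x[6] = 38,  x[7] = 38,  x[8] = 54,  x[9] = 28,  x[10] = 40,  x[11] = 18,  x[12] = 22,  x[13] = 0,  x[14] = 30,  x[15] = 2,  x[16] = 8,  x[17] = 24,  x[18] = 22,  x[19] = 24,  x[20] = 20,  x[21] = 20,  x[22] = 4,  x[23] = 30,  x[24] = 18,  x[25] = 40,  x[26] = 36,  x[27] = 0,  x[28] = 28,  x[29] = 56,  x[30] = 50,  x[31] = 34.
Since (x[30], x[31]) = (x[2], x[3]) = (50, 34) (two consecutive terms determine the rest), the sequence is eventually periodic: after a pre-period of length 2 it cycles with period 28.
The value 34 first appears (with k ≥ 2) at x[3].

3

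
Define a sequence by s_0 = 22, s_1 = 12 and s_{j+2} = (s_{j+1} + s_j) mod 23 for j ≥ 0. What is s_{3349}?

Listing terms: s_0 = 22,  s_1 = 12,  s_2 = 11,  s_3 = 0,  s_4 = 11,  s_5 = 11,  s_6 = 22,  s_7 = 10,  s_8 = 9,  s_9 = 19,  s_{10} = 5,  s_{11} = 1,  s_{12} = 6,  s_{13} = 7,  s_{14} = 13,  s_{15} = 20,  s_{16} = 10,  s_{17} = 7,  s_{18} = 17,  s_{19} = 1,  s_{20} = 18,  s_{21} = 19,  s_{22} = 14,  s_{23} = 10,  s_{24} = 1,  s_{25} = 11,  s_{26} = 12,  s_{27} = 0,  s_{28} = 12,  s_{29} = 12,  s_{30} = 1,  s_{31} = 13,  s_{32} = 14,  s_{33} = 4,  s_{34} = 18,  s_{35} = 22,  s_{36} = 17,  s_{37} = 16,  s_{38} = 10,  s_{39} = 3,  s_{40} = 13,  s_{41} = 16,  s_{42} = 6,  s_{43} = 22,  s_{44} = 5,  s_{45} = 4,  s_{46} = 9,  s_{47} = 13,  s_{48} = 22,  s_{49} = 12.
Since (s_{48}, s_{49}) = (s_0, s_1) = (22, 12) (two consecutive terms determine the rest), the sequence is periodic with period 48.
(3349 - 0) mod 48 = 37, so s_{3349} = s_{37} = 16.

16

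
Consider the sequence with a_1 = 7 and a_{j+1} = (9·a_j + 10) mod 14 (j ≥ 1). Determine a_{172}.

7

a_1 = 7,  a_2 = 3,  a_3 = 9,  a_4 = 7.
Since a_4 = a_1 = 7, the sequence is periodic with period 3.
So a_{172} = a_{1 + ((172-1) mod 3)} = a_1 = 7.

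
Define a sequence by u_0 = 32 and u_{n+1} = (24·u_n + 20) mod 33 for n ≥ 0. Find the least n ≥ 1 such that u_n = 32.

10

We have u_0 = 32, u_1 = 29, u_2 = 23, u_3 = 11, u_4 = 20, u_5 = 5, u_6 = 8, u_7 = 14, u_8 = 26, u_9 = 17, u_{10} = 32.
Since u_{10} = u_0 = 32, the sequence is periodic with period 10.
The value 32 next appears (with n ≥ 1) at u_{10}.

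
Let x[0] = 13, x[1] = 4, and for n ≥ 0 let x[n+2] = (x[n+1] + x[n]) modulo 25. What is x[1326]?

22

x[0] = 13, x[1] = 4, x[2] = 17, x[3] = 21, x[4] = 13, x[5] = 9, x[6] = 22, x[7] = 6, x[8] = 3, x[9] = 9, x[10] = 12, x[11] = 21, x[12] = 8, x[13] = 4, x[14] = 12, x[15] = 16, x[16] = 3, x[17] = 19, x[18] = 22, x[19] = 16, x[20] = 13, x[21] = 4.
Since (x[20], x[21]) = (x[0], x[1]) = (13, 4) (two consecutive terms determine the rest), the sequence is periodic with period 20.
(1326 - 0) mod 20 = 6, so x[1326] = x[6] = 22.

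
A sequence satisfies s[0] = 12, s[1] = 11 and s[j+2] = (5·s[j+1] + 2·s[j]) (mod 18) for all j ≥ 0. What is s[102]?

Listing terms: s[0] = 12, s[1] = 11, s[2] = 7, s[3] = 3, s[4] = 11, s[5] = 7.
Since (s[4], s[5]) = (s[1], s[2]) = (11, 7) (two consecutive terms determine the rest), the sequence is eventually periodic: after a pre-period of length 1 it cycles with period 3.
For j ≥ 1, s[j] depends only on (j - 1) mod 3. (102 - 1) mod 3 = 2, so s[102] = s[3] = 3.

3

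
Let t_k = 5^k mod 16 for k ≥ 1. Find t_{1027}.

Computing terms: t_1 = 5; t_2 = 9; t_3 = 13; t_4 = 1; t_5 = 5.
Since t_5 = t_1 = 5, the sequence is periodic with period 4.
(1027 - 1) mod 4 = 2, so t_{1027} = t_3 = 13.

13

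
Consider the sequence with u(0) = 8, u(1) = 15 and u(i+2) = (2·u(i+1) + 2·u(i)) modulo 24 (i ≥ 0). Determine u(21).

u(0) = 8, u(1) = 15, u(2) = 22, u(3) = 2, u(4) = 0, u(5) = 4, u(6) = 8, u(7) = 0, u(8) = 16, u(9) = 8, u(10) = 0.
Since (u(9), u(10)) = (u(6), u(7)) = (8, 0) (two consecutive terms determine the rest), the sequence is eventually periodic: after a pre-period of length 6 it cycles with period 3.
For i ≥ 6, u(i) depends only on (i - 6) mod 3. (21 - 6) mod 3 = 0, so u(21) = u(6) = 8.

8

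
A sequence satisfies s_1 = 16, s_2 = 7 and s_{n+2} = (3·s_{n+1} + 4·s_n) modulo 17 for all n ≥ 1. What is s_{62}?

7

We have s_1 = 16, s_2 = 7, s_3 = 0, s_4 = 11, s_5 = 16, s_6 = 7.
Since (s_5, s_6) = (s_1, s_2) = (16, 7) (two consecutive terms determine the rest), the sequence is periodic with period 4.
(62 - 1) mod 4 = 1, so s_{62} = s_2 = 7.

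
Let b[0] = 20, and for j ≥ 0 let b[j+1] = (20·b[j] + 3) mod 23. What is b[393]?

Computing terms: b[0] = 20,  b[1] = 12,  b[2] = 13,  b[3] = 10,  b[4] = 19,  b[5] = 15,  b[6] = 4,  b[7] = 14,  b[8] = 7,  b[9] = 5,  b[10] = 11,  b[11] = 16,  b[12] = 1,  b[13] = 0,  b[14] = 3,  b[15] = 17,  b[16] = 21,  b[17] = 9,  b[18] = 22,  b[19] = 6,  b[20] = 8,  b[21] = 2,  b[22] = 20.
Since b[22] = b[0] = 20, the sequence is periodic with period 22.
So b[393] = b[0 + ((393-0) mod 22)] = b[19] = 6.

6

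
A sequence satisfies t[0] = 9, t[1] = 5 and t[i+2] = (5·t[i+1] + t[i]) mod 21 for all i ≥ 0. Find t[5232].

Listing terms: t[0] = 9, t[1] = 5, t[2] = 13, t[3] = 7, t[4] = 6, t[5] = 16, t[6] = 2, t[7] = 5, t[8] = 6, t[9] = 14, t[10] = 13, t[11] = 16, t[12] = 9, t[13] = 19, t[14] = 20, t[15] = 14, t[16] = 6, t[17] = 2, t[18] = 16, t[19] = 19, t[20] = 6, t[21] = 7, t[22] = 20, t[23] = 2, t[24] = 9, t[25] = 5.
Since (t[24], t[25]) = (t[0], t[1]) = (9, 5) (two consecutive terms determine the rest), the sequence is periodic with period 24.
(5232 - 0) mod 24 = 0, so t[5232] = t[0] = 9.

9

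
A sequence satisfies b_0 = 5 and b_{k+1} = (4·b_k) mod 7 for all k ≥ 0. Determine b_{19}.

6

Computing terms: b_0 = 5,  b_1 = 6,  b_2 = 3,  b_3 = 5.
Since b_3 = b_0 = 5, the sequence is periodic with period 3.
(19 - 0) mod 3 = 1, so b_{19} = b_1 = 6.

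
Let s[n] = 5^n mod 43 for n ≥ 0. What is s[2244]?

11

Computing terms: s[0] = 1; s[1] = 5; s[2] = 25; s[3] = 39; s[4] = 23; s[5] = 29; s[6] = 16; s[7] = 37; s[8] = 13; s[9] = 22; s[10] = 24; s[11] = 34; s[12] = 41; s[13] = 33; s[14] = 36; s[15] = 8; s[16] = 40; s[17] = 28; s[18] = 11; s[19] = 12; s[20] = 17; s[21] = 42; s[22] = 38; s[23] = 18; s[24] = 4; s[25] = 20; s[26] = 14; s[27] = 27; s[28] = 6; s[29] = 30; s[30] = 21; s[31] = 19; s[32] = 9; s[33] = 2; s[34] = 10; s[35] = 7; s[36] = 35; s[37] = 3; s[38] = 15; s[39] = 32; s[40] = 31; s[41] = 26; s[42] = 1.
Since s[42] = s[0] = 1, the sequence is periodic with period 42.
(2244 - 0) mod 42 = 18, so s[2244] = s[18] = 11.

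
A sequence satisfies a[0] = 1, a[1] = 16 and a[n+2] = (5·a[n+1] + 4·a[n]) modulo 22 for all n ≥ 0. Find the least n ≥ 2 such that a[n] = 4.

We have a[0] = 1; a[1] = 16; a[2] = 18; a[3] = 0; a[4] = 6; a[5] = 8; a[6] = 20; a[7] = 0; a[8] = 14; a[9] = 4; a[10] = 10; a[11] = 0; a[12] = 18; a[13] = 2; a[14] = 16; a[15] = 0; a[16] = 20; a[17] = 12; a[18] = 8; a[19] = 0; a[20] = 10; a[21] = 6; a[22] = 4; a[23] = 0; a[24] = 16; a[25] = 14; a[26] = 2; a[27] = 0; a[28] = 8; a[29] = 18; a[30] = 12; a[31] = 0; a[32] = 4; a[33] = 20; a[34] = 6; a[35] = 0; a[36] = 2; a[37] = 10; a[38] = 14; a[39] = 0; a[40] = 12; a[41] = 16; a[42] = 18.
Since (a[41], a[42]) = (a[1], a[2]) = (16, 18) (two consecutive terms determine the rest), the sequence is eventually periodic: after a pre-period of length 1 it cycles with period 40.
The value 4 first appears (with n ≥ 2) at a[9].

9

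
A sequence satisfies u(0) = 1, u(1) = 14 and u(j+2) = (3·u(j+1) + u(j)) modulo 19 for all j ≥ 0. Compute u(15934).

13

u(0) = 1, u(1) = 14, u(2) = 5, u(3) = 10, u(4) = 16, u(5) = 1, u(6) = 0, u(7) = 1, u(8) = 3, u(9) = 10, u(10) = 14, u(11) = 14, u(12) = 18, u(13) = 11, u(14) = 13, u(15) = 12, u(16) = 11, u(17) = 7, u(18) = 13, u(19) = 8, u(20) = 18, u(21) = 5, u(22) = 14, u(23) = 9, u(24) = 3, u(25) = 18, u(26) = 0, u(27) = 18, u(28) = 16, u(29) = 9, u(30) = 5, u(31) = 5, u(32) = 1, u(33) = 8, u(34) = 6, u(35) = 7, u(36) = 8, u(37) = 12, u(38) = 6, u(39) = 11, u(40) = 1, u(41) = 14.
Since (u(40), u(41)) = (u(0), u(1)) = (1, 14) (two consecutive terms determine the rest), the sequence is periodic with period 40.
So u(15934) = u(0 + ((15934-0) mod 40)) = u(14) = 13.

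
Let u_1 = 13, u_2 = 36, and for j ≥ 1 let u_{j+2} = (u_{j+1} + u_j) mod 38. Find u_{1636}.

We have u_1 = 13, u_2 = 36, u_3 = 11, u_4 = 9, u_5 = 20, u_6 = 29, u_7 = 11, u_8 = 2, u_9 = 13, u_{10} = 15, u_{11} = 28, u_{12} = 5, u_{13} = 33, u_{14} = 0, u_{15} = 33, u_{16} = 33, u_{17} = 28, u_{18} = 23, u_{19} = 13, u_{20} = 36.
The sequence repeats with period 18.
(1636 - 1) mod 18 = 15, so u_{1636} = u_{16} = 33.

33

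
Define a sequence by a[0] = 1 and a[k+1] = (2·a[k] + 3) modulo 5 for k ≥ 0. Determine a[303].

We have a[0] = 1; a[1] = 0; a[2] = 3; a[3] = 4; a[4] = 1.
The sequence repeats with period 4.
So a[303] = a[0 + ((303-0) mod 4)] = a[3] = 4.

4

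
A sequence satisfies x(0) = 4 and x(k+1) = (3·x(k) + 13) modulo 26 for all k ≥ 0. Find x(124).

12

Computing terms: x(0) = 4,  x(1) = 25,  x(2) = 10,  x(3) = 17,  x(4) = 12,  x(5) = 23,  x(6) = 4.
Since x(6) = x(0) = 4, the sequence is periodic with period 6.
So x(124) = x(0 + ((124-0) mod 6)) = x(4) = 12.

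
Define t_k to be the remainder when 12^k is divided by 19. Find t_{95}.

Listing terms: t_1 = 12, t_2 = 11, t_3 = 18, t_4 = 7, t_5 = 8, t_6 = 1, t_7 = 12.
Since t_7 = t_1 = 12, the sequence is periodic with period 6.
(95 - 1) mod 6 = 4, so t_{95} = t_5 = 8.

8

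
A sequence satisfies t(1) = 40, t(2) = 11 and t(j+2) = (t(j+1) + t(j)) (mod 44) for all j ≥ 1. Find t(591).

t(1) = 40,  t(2) = 11,  t(3) = 7,  t(4) = 18,  t(5) = 25,  t(6) = 43,  t(7) = 24,  t(8) = 23,  t(9) = 3,  t(10) = 26,  t(11) = 29,  t(12) = 11,  t(13) = 40,  t(14) = 7,  t(15) = 3,  t(16) = 10,  t(17) = 13,  t(18) = 23,  t(19) = 36,  t(20) = 15,  t(21) = 7,  t(22) = 22,  t(23) = 29,  t(24) = 7,  t(25) = 36,  t(26) = 43,  t(27) = 35,  t(28) = 34,  t(29) = 25,  t(30) = 15,  t(31) = 40,  t(32) = 11.
The sequence repeats with period 30.
So t(591) = t(1 + ((591-1) mod 30)) = t(21) = 7.

7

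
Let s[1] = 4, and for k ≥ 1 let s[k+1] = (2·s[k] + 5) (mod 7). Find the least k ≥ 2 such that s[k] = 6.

2

Computing terms: s[1] = 4, s[2] = 6, s[3] = 3, s[4] = 4.
Since s[4] = s[1] = 4, the sequence is periodic with period 3.
The value 6 first appears (with k ≥ 2) at s[2].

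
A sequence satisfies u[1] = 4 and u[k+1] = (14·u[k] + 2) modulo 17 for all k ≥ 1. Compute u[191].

Computing terms: u[1] = 4,  u[2] = 7,  u[3] = 15,  u[4] = 8,  u[5] = 12,  u[6] = 0,  u[7] = 2,  u[8] = 13,  u[9] = 14,  u[10] = 11,  u[11] = 3,  u[12] = 10,  u[13] = 6,  u[14] = 1,  u[15] = 16,  u[16] = 5,  u[17] = 4.
The sequence repeats with period 16.
So u[191] = u[1 + ((191-1) mod 16)] = u[15] = 16.

16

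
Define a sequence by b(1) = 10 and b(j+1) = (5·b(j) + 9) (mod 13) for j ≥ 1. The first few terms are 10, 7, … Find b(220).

b(1) = 10, b(2) = 7, b(3) = 5, b(4) = 8, b(5) = 10.
The sequence repeats with period 4.
So b(220) = b(1 + ((220-1) mod 4)) = b(4) = 8.

8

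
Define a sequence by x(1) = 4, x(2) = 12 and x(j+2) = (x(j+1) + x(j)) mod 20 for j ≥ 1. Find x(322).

12

x(1) = 4, x(2) = 12, x(3) = 16, x(4) = 8, x(5) = 4, x(6) = 12.
The sequence repeats with period 4.
(322 - 1) mod 4 = 1, so x(322) = x(2) = 12.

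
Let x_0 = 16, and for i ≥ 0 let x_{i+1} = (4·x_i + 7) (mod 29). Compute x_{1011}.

Computing terms: x_0 = 16,  x_1 = 13,  x_2 = 1,  x_3 = 11,  x_4 = 22,  x_5 = 8,  x_6 = 10,  x_7 = 18,  x_8 = 21,  x_9 = 4,  x_{10} = 23,  x_{11} = 12,  x_{12} = 26,  x_{13} = 24,  x_{14} = 16.
Since x_{14} = x_0 = 16, the sequence is periodic with period 14.
So x_{1011} = x_{0 + ((1011-0) mod 14)} = x_3 = 11.

11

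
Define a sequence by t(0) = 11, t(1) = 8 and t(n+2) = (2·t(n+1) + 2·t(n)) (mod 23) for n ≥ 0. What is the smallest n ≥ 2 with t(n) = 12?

9

Computing terms: t(0) = 11, t(1) = 8, t(2) = 15, t(3) = 0, t(4) = 7, t(5) = 14, t(6) = 19, t(7) = 20, t(8) = 9, t(9) = 12, t(10) = 19, t(11) = 16, t(12) = 1, t(13) = 11, t(14) = 1, t(15) = 1, t(16) = 4, t(17) = 10, t(18) = 5, t(19) = 7, t(20) = 1, t(21) = 16, t(22) = 11, t(23) = 8.
The sequence repeats with period 22.
The value 12 first appears (with n ≥ 2) at t(9).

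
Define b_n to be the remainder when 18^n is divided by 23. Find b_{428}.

b_0 = 1,  b_1 = 18,  b_2 = 2,  b_3 = 13,  b_4 = 4,  b_5 = 3,  b_6 = 8,  b_7 = 6,  b_8 = 16,  b_9 = 12,  b_{10} = 9,  b_{11} = 1.
The sequence repeats with period 11.
So b_{428} = b_{0 + ((428-0) mod 11)} = b_{10} = 9.

9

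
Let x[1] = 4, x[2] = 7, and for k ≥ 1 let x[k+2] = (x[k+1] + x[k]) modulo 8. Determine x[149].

5

We have x[1] = 4,  x[2] = 7,  x[3] = 3,  x[4] = 2,  x[5] = 5,  x[6] = 7,  x[7] = 4,  x[8] = 3,  x[9] = 7,  x[10] = 2,  x[11] = 1,  x[12] = 3,  x[13] = 4,  x[14] = 7.
The sequence repeats with period 12.
(149 - 1) mod 12 = 4, so x[149] = x[5] = 5.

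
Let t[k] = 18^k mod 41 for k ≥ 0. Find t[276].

t[0] = 1; t[1] = 18; t[2] = 37; t[3] = 10; t[4] = 16; t[5] = 1.
The sequence repeats with period 5.
So t[276] = t[0 + ((276-0) mod 5)] = t[1] = 18.

18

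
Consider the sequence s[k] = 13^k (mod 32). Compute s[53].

Computing terms: s[1] = 13, s[2] = 9, s[3] = 21, s[4] = 17, s[5] = 29, s[6] = 25, s[7] = 5, s[8] = 1, s[9] = 13.
Since s[9] = s[1] = 13, the sequence is periodic with period 8.
So s[53] = s[1 + ((53-1) mod 8)] = s[5] = 29.

29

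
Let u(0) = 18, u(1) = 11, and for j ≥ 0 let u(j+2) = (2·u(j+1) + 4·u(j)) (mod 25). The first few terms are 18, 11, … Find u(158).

u(0) = 18; u(1) = 11; u(2) = 19; u(3) = 7; u(4) = 15; u(5) = 8; u(6) = 1; u(7) = 9; u(8) = 22; u(9) = 5; u(10) = 23; u(11) = 16; u(12) = 24; u(13) = 12; u(14) = 20; u(15) = 13; u(16) = 6; u(17) = 14; u(18) = 2; u(19) = 10; u(20) = 3; u(21) = 21; u(22) = 4; u(23) = 17; u(24) = 0; u(25) = 18; u(26) = 11.
The sequence repeats with period 25.
So u(158) = u(0 + ((158-0) mod 25)) = u(8) = 22.

22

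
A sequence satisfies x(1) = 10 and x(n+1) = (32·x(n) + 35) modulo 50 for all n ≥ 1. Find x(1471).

45

Listing terms: x(1) = 10; x(2) = 5; x(3) = 45; x(4) = 25; x(5) = 35; x(6) = 5.
Since x(6) = x(2) = 5, the sequence is eventually periodic: after a pre-period of length 1 it cycles with period 4.
For n ≥ 2, x(n) depends only on (n - 2) mod 4. (1471 - 2) mod 4 = 1, so x(1471) = x(3) = 45.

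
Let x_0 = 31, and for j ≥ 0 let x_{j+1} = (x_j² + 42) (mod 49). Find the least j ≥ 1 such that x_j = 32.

2

x_0 = 31; x_1 = 23; x_2 = 32; x_3 = 37; x_4 = 39; x_5 = 44; x_6 = 18; x_7 = 23.
Since x_7 = x_1 = 23, the sequence is eventually periodic: after a pre-period of length 1 it cycles with period 6.
The value 32 first appears (with j ≥ 1) at x_2.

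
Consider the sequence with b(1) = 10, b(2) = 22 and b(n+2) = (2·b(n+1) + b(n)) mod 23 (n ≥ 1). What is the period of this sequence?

We have b(1) = 10; b(2) = 22; b(3) = 8; b(4) = 15; b(5) = 15; b(6) = 22; b(7) = 13; b(8) = 2; b(9) = 17; b(10) = 13; b(11) = 20; b(12) = 7; b(13) = 11; b(14) = 6; b(15) = 0; b(16) = 6; b(17) = 12; b(18) = 7; b(19) = 3; b(20) = 13; b(21) = 6; b(22) = 2; b(23) = 10; b(24) = 22.
The sequence repeats with period 22.

22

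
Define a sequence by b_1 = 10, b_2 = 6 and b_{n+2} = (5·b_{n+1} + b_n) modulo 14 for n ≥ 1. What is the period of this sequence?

3

We have b_1 = 10; b_2 = 6; b_3 = 12; b_4 = 10; b_5 = 6.
Since (b_4, b_5) = (b_1, b_2) = (10, 6) (two consecutive terms determine the rest), the sequence is periodic with period 3.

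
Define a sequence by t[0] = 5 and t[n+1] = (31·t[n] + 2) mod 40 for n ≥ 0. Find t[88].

We have t[0] = 5; t[1] = 37; t[2] = 29; t[3] = 21; t[4] = 13; t[5] = 5.
Since t[5] = t[0] = 5, the sequence is periodic with period 5.
(88 - 0) mod 5 = 3, so t[88] = t[3] = 21.

21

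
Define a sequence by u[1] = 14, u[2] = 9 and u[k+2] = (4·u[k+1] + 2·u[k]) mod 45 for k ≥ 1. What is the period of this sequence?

Computing terms: u[1] = 14, u[2] = 9, u[3] = 19, u[4] = 4, u[5] = 9, u[6] = 44, u[7] = 14, u[8] = 9.
The sequence repeats with period 6.

6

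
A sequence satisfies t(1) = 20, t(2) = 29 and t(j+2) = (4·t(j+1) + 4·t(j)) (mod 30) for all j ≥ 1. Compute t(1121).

14

t(1) = 20,  t(2) = 29,  t(3) = 16,  t(4) = 0,  t(5) = 4,  t(6) = 16,  t(7) = 20,  t(8) = 24,  t(9) = 26,  t(10) = 20,  t(11) = 4,  t(12) = 6,  t(13) = 10,  t(14) = 4,  t(15) = 26,  t(16) = 0,  t(17) = 14,  t(18) = 26,  t(19) = 10,  t(20) = 24,  t(21) = 16,  t(22) = 10,  t(23) = 14,  t(24) = 6,  t(25) = 20,  t(26) = 14,  t(27) = 16,  t(28) = 0.
Since (t(27), t(28)) = (t(3), t(4)) = (16, 0) (two consecutive terms determine the rest), the sequence is eventually periodic: after a pre-period of length 2 it cycles with period 24.
For j ≥ 3, t(j) depends only on (j - 3) mod 24. (1121 - 3) mod 24 = 14, so t(1121) = t(17) = 14.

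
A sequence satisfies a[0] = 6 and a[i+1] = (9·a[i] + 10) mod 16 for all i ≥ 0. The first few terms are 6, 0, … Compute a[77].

8

Listing terms: a[0] = 6, a[1] = 0, a[2] = 10, a[3] = 4, a[4] = 14, a[5] = 8, a[6] = 2, a[7] = 12, a[8] = 6.
Since a[8] = a[0] = 6, the sequence is periodic with period 8.
So a[77] = a[0 + ((77-0) mod 8)] = a[5] = 8.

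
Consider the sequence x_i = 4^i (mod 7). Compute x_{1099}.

4

x_0 = 1,  x_1 = 4,  x_2 = 2,  x_3 = 1.
Since x_3 = x_0 = 1, the sequence is periodic with period 3.
(1099 - 0) mod 3 = 1, so x_{1099} = x_1 = 4.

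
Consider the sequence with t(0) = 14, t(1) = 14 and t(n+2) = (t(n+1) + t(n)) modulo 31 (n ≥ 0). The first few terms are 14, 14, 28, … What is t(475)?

20

Computing terms: t(0) = 14; t(1) = 14; t(2) = 28; t(3) = 11; t(4) = 8; t(5) = 19; t(6) = 27; t(7) = 15; t(8) = 11; t(9) = 26; t(10) = 6; t(11) = 1; t(12) = 7; t(13) = 8; t(14) = 15; t(15) = 23; t(16) = 7; t(17) = 30; t(18) = 6; t(19) = 5; t(20) = 11; t(21) = 16; t(22) = 27; t(23) = 12; t(24) = 8; t(25) = 20; t(26) = 28; t(27) = 17; t(28) = 14; t(29) = 0; t(30) = 14; t(31) = 14.
The sequence repeats with period 30.
So t(475) = t(0 + ((475-0) mod 30)) = t(25) = 20.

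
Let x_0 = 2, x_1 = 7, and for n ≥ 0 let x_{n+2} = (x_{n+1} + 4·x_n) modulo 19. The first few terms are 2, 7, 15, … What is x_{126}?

2

We have x_0 = 2, x_1 = 7, x_2 = 15, x_3 = 5, x_4 = 8, x_5 = 9, x_6 = 3, x_7 = 1, x_8 = 13, x_9 = 17, x_{10} = 12, x_{11} = 4, x_{12} = 14, x_{13} = 11, x_{14} = 10, x_{15} = 16, x_{16} = 18, x_{17} = 6, x_{18} = 2, x_{19} = 7.
The sequence repeats with period 18.
(126 - 0) mod 18 = 0, so x_{126} = x_0 = 2.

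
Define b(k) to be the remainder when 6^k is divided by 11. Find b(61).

6

b(1) = 6, b(2) = 3, b(3) = 7, b(4) = 9, b(5) = 10, b(6) = 5, b(7) = 8, b(8) = 4, b(9) = 2, b(10) = 1, b(11) = 6.
Since b(11) = b(1) = 6, the sequence is periodic with period 10.
(61 - 1) mod 10 = 0, so b(61) = b(1) = 6.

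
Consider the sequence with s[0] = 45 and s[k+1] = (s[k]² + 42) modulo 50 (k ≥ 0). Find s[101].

43

s[0] = 45; s[1] = 17; s[2] = 31; s[3] = 3; s[4] = 1; s[5] = 43; s[6] = 41; s[7] = 23; s[8] = 21; s[9] = 33; s[10] = 31.
Since s[10] = s[2] = 31, the sequence is eventually periodic: after a pre-period of length 2 it cycles with period 8.
For k ≥ 2, s[k] depends only on (k - 2) mod 8. (101 - 2) mod 8 = 3, so s[101] = s[5] = 43.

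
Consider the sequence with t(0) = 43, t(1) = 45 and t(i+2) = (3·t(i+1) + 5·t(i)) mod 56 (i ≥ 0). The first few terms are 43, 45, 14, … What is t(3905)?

t(0) = 43, t(1) = 45, t(2) = 14, t(3) = 43, t(4) = 31, t(5) = 28, t(6) = 15, t(7) = 17, t(8) = 14, t(9) = 15, t(10) = 3, t(11) = 28, t(12) = 43, t(13) = 45.
The sequence repeats with period 12.
So t(3905) = t(0 + ((3905-0) mod 12)) = t(5) = 28.

28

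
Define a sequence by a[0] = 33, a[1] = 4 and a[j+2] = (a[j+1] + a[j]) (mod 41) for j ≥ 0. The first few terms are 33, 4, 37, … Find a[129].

a[0] = 33, a[1] = 4, a[2] = 37, a[3] = 0, a[4] = 37, a[5] = 37, a[6] = 33, a[7] = 29, a[8] = 21, a[9] = 9, a[10] = 30, a[11] = 39, a[12] = 28, a[13] = 26, a[14] = 13, a[15] = 39, a[16] = 11, a[17] = 9, a[18] = 20, a[19] = 29, a[20] = 8, a[21] = 37, a[22] = 4, a[23] = 0, a[24] = 4, a[25] = 4, a[26] = 8, a[27] = 12, a[28] = 20, a[29] = 32, a[30] = 11, a[31] = 2, a[32] = 13, a[33] = 15, a[34] = 28, a[35] = 2, a[36] = 30, a[37] = 32, a[38] = 21, a[39] = 12, a[40] = 33, a[41] = 4.
The sequence repeats with period 40.
So a[129] = a[0 + ((129-0) mod 40)] = a[9] = 9.

9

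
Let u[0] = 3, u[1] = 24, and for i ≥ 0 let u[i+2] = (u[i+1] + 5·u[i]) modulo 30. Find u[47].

Computing terms: u[0] = 3; u[1] = 24; u[2] = 9; u[3] = 9; u[4] = 24; u[5] = 9.
Since (u[4], u[5]) = (u[1], u[2]) = (24, 9) (two consecutive terms determine the rest), the sequence is eventually periodic: after a pre-period of length 1 it cycles with period 3.
For i ≥ 1, u[i] depends only on (i - 1) mod 3. (47 - 1) mod 3 = 1, so u[47] = u[2] = 9.

9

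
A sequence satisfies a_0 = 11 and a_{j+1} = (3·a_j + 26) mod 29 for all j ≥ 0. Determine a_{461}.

Listing terms: a_0 = 11; a_1 = 1; a_2 = 0; a_3 = 26; a_4 = 17; a_5 = 19; a_6 = 25; a_7 = 14; a_8 = 10; a_9 = 27; a_{10} = 20; a_{11} = 28; a_{12} = 23; a_{13} = 8; a_{14} = 21; a_{15} = 2; a_{16} = 3; a_{17} = 6; a_{18} = 15; a_{19} = 13; a_{20} = 7; a_{21} = 18; a_{22} = 22; a_{23} = 5; a_{24} = 12; a_{25} = 4; a_{26} = 9; a_{27} = 24; a_{28} = 11.
Since a_{28} = a_0 = 11, the sequence is periodic with period 28.
So a_{461} = a_{0 + ((461-0) mod 28)} = a_{13} = 8.

8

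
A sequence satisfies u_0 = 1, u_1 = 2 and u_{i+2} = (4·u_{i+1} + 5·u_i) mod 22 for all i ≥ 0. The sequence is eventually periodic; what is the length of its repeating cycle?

10

Computing terms: u_0 = 1,  u_1 = 2,  u_2 = 13,  u_3 = 18,  u_4 = 5,  u_5 = 0,  u_6 = 3,  u_7 = 12,  u_8 = 19,  u_9 = 4,  u_{10} = 1,  u_{11} = 2.
The sequence repeats with period 10.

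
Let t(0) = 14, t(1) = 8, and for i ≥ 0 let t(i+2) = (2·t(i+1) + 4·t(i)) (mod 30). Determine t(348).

16

Computing terms: t(0) = 14,  t(1) = 8,  t(2) = 12,  t(3) = 26,  t(4) = 10,  t(5) = 4,  t(6) = 18,  t(7) = 22,  t(8) = 26,  t(9) = 20,  t(10) = 24,  t(11) = 8,  t(12) = 22,  t(13) = 16,  t(14) = 0,  t(15) = 4,  t(16) = 8,  t(17) = 2,  t(18) = 6,  t(19) = 20,  t(20) = 4,  t(21) = 28,  t(22) = 12,  t(23) = 16,  t(24) = 20,  t(25) = 14,  t(26) = 18,  t(27) = 2,  t(28) = 16,  t(29) = 10,  t(30) = 24,  t(31) = 28,  t(32) = 2,  t(33) = 26,  t(34) = 0,  t(35) = 14,  t(36) = 28,  t(37) = 22,  t(38) = 6,  t(39) = 10,  t(40) = 14,  t(41) = 8.
The sequence repeats with period 40.
So t(348) = t(0 + ((348-0) mod 40)) = t(28) = 16.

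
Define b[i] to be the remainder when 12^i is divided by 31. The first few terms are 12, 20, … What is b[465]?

We have b[1] = 12; b[2] = 20; b[3] = 23; b[4] = 28; b[5] = 26; b[6] = 2; b[7] = 24; b[8] = 9; b[9] = 15; b[10] = 25; b[11] = 21; b[12] = 4; b[13] = 17; b[14] = 18; b[15] = 30; b[16] = 19; b[17] = 11; b[18] = 8; b[19] = 3; b[20] = 5; b[21] = 29; b[22] = 7; b[23] = 22; b[24] = 16; b[25] = 6; b[26] = 10; b[27] = 27; b[28] = 14; b[29] = 13; b[30] = 1; b[31] = 12.
The sequence repeats with period 30.
(465 - 1) mod 30 = 14, so b[465] = b[15] = 30.

30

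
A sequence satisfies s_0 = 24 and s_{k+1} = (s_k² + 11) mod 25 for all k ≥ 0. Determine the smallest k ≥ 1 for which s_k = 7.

We have s_0 = 24, s_1 = 12, s_2 = 5, s_3 = 11, s_4 = 7, s_5 = 10, s_6 = 11.
Since s_6 = s_3 = 11, the sequence is eventually periodic: after a pre-period of length 3 it cycles with period 3.
The value 7 first appears (with k ≥ 1) at s_4.

4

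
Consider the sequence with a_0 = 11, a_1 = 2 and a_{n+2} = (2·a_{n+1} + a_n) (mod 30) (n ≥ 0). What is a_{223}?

a_0 = 11; a_1 = 2; a_2 = 15; a_3 = 2; a_4 = 19; a_5 = 10; a_6 = 9; a_7 = 28; a_8 = 5; a_9 = 8; a_{10} = 21; a_{11} = 20; a_{12} = 1; a_{13} = 22; a_{14} = 15; a_{15} = 22; a_{16} = 29; a_{17} = 20; a_{18} = 9; a_{19} = 8; a_{20} = 25; a_{21} = 28; a_{22} = 21; a_{23} = 10; a_{24} = 11; a_{25} = 2.
Since (a_{24}, a_{25}) = (a_0, a_1) = (11, 2) (two consecutive terms determine the rest), the sequence is periodic with period 24.
(223 - 0) mod 24 = 7, so a_{223} = a_7 = 28.

28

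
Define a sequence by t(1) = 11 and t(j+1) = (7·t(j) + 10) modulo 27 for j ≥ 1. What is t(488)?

We have t(1) = 11; t(2) = 6; t(3) = 25; t(4) = 23; t(5) = 9; t(6) = 19; t(7) = 8; t(8) = 12; t(9) = 13; t(10) = 20; t(11) = 15; t(12) = 7; t(13) = 5; t(14) = 18; t(15) = 1; t(16) = 17; t(17) = 21; t(18) = 22; t(19) = 2; t(20) = 24; t(21) = 16; t(22) = 14; t(23) = 0; t(24) = 10; t(25) = 26; t(26) = 3; t(27) = 4; t(28) = 11.
Since t(28) = t(1) = 11, the sequence is periodic with period 27.
So t(488) = t(1 + ((488-1) mod 27)) = t(2) = 6.

6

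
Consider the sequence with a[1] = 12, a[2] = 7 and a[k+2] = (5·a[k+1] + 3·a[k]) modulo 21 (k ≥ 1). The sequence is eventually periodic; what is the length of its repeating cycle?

6

We have a[1] = 12; a[2] = 7; a[3] = 8; a[4] = 19; a[5] = 14; a[6] = 1; a[7] = 5; a[8] = 7; a[9] = 8.
Since (a[8], a[9]) = (a[2], a[3]) = (7, 8) (two consecutive terms determine the rest), the sequence is eventually periodic: after a pre-period of length 1 it cycles with period 6.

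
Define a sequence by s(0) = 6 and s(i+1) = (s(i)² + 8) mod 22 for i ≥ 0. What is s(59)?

Computing terms: s(0) = 6; s(1) = 0; s(2) = 8; s(3) = 6.
The sequence repeats with period 3.
So s(59) = s(0 + ((59-0) mod 3)) = s(2) = 8.

8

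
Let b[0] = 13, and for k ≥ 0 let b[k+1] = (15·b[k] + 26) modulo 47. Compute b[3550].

16

b[0] = 13,  b[1] = 33,  b[2] = 4,  b[3] = 39,  b[4] = 0,  b[5] = 26,  b[6] = 40,  b[7] = 15,  b[8] = 16,  b[9] = 31,  b[10] = 21,  b[11] = 12,  b[12] = 18,  b[13] = 14,  b[14] = 1,  b[15] = 41,  b[16] = 30,  b[17] = 6,  b[18] = 22,  b[19] = 27,  b[20] = 8,  b[21] = 5,  b[22] = 7,  b[23] = 37,  b[24] = 17,  b[25] = 46,  b[26] = 11,  b[27] = 3,  b[28] = 24,  b[29] = 10,  b[30] = 35,  b[31] = 34,  b[32] = 19,  b[33] = 29,  b[34] = 38,  b[35] = 32,  b[36] = 36,  b[37] = 2,  b[38] = 9,  b[39] = 20,  b[40] = 44,  b[41] = 28,  b[42] = 23,  b[43] = 42,  b[44] = 45,  b[45] = 43,  b[46] = 13.
The sequence repeats with period 46.
So b[3550] = b[0 + ((3550-0) mod 46)] = b[8] = 16.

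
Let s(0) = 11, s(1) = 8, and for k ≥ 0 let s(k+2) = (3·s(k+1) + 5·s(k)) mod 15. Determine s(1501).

s(0) = 11, s(1) = 8, s(2) = 4, s(3) = 7, s(4) = 11, s(5) = 8.
Since (s(4), s(5)) = (s(0), s(1)) = (11, 8) (two consecutive terms determine the rest), the sequence is periodic with period 4.
So s(1501) = s(0 + ((1501-0) mod 4)) = s(1) = 8.

8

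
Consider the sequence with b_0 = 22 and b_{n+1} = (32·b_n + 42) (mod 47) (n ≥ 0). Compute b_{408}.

40

We have b_0 = 22,  b_1 = 41,  b_2 = 38,  b_3 = 36,  b_4 = 19,  b_5 = 39,  b_6 = 21,  b_7 = 9,  b_8 = 1,  b_9 = 27,  b_{10} = 13,  b_{11} = 35,  b_{12} = 34,  b_{13} = 2,  b_{14} = 12,  b_{15} = 3,  b_{16} = 44,  b_{17} = 40,  b_{18} = 6,  b_{19} = 46,  b_{20} = 10,  b_{21} = 33,  b_{22} = 17,  b_{23} = 22.
Since b_{23} = b_0 = 22, the sequence is periodic with period 23.
(408 - 0) mod 23 = 17, so b_{408} = b_{17} = 40.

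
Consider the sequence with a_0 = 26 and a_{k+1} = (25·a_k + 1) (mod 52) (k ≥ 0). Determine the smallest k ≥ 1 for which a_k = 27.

Listing terms: a_0 = 26, a_1 = 27, a_2 = 0, a_3 = 1, a_4 = 26.
Since a_4 = a_0 = 26, the sequence is periodic with period 4.
The value 27 first appears (with k ≥ 1) at a_1.

1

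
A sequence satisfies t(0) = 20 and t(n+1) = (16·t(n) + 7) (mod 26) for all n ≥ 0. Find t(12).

7

Computing terms: t(0) = 20; t(1) = 15; t(2) = 13; t(3) = 7; t(4) = 15.
Since t(4) = t(1) = 15, the sequence is eventually periodic: after a pre-period of length 1 it cycles with period 3.
For n ≥ 1, t(n) depends only on (n - 1) mod 3. (12 - 1) mod 3 = 2, so t(12) = t(3) = 7.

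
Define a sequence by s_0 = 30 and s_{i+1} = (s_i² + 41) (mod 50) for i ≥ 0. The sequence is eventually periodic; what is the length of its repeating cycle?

s_0 = 30; s_1 = 41; s_2 = 22; s_3 = 25; s_4 = 16; s_5 = 47; s_6 = 0; s_7 = 41.
Since s_7 = s_1 = 41, the sequence is eventually periodic: after a pre-period of length 1 it cycles with period 6.

6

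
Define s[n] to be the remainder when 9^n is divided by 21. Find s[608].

Listing terms: s[1] = 9; s[2] = 18; s[3] = 15; s[4] = 9.
Since s[4] = s[1] = 9, the sequence is periodic with period 3.
(608 - 1) mod 3 = 1, so s[608] = s[2] = 18.

18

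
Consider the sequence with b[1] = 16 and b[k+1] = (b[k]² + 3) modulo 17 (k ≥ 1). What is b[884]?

7

Computing terms: b[1] = 16,  b[2] = 4,  b[3] = 2,  b[4] = 7,  b[5] = 1,  b[6] = 4.
Since b[6] = b[2] = 4, the sequence is eventually periodic: after a pre-period of length 1 it cycles with period 4.
For k ≥ 2, b[k] depends only on (k - 2) mod 4. (884 - 2) mod 4 = 2, so b[884] = b[4] = 7.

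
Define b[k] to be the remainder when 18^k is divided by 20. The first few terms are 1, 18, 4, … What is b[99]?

b[0] = 1; b[1] = 18; b[2] = 4; b[3] = 12; b[4] = 16; b[5] = 8; b[6] = 4.
Since b[6] = b[2] = 4, the sequence is eventually periodic: after a pre-period of length 2 it cycles with period 4.
For k ≥ 2, b[k] depends only on (k - 2) mod 4. (99 - 2) mod 4 = 1, so b[99] = b[3] = 12.

12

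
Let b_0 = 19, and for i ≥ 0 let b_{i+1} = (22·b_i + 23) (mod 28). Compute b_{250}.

1

b_0 = 19, b_1 = 21, b_2 = 9, b_3 = 25, b_4 = 13, b_5 = 1, b_6 = 17, b_7 = 5, b_8 = 21.
Since b_8 = b_1 = 21, the sequence is eventually periodic: after a pre-period of length 1 it cycles with period 7.
For i ≥ 1, b_i depends only on (i - 1) mod 7. (250 - 1) mod 7 = 4, so b_{250} = b_5 = 1.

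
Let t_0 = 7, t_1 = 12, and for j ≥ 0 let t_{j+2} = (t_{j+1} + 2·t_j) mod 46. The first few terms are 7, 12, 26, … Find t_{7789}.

Computing terms: t_0 = 7; t_1 = 12; t_2 = 26; t_3 = 4; t_4 = 10; t_5 = 18; t_6 = 38; t_7 = 28; t_8 = 12; t_9 = 22; t_{10} = 0; t_{11} = 44; t_{12} = 44; t_{13} = 40; t_{14} = 36; t_{15} = 24; t_{16} = 4; t_{17} = 6; t_{18} = 14; t_{19} = 26; t_{20} = 8; t_{21} = 14; t_{22} = 30; t_{23} = 12; t_{24} = 26.
Since (t_{23}, t_{24}) = (t_1, t_2) = (12, 26) (two consecutive terms determine the rest), the sequence is eventually periodic: after a pre-period of length 1 it cycles with period 22.
For j ≥ 1, t_j depends only on (j - 1) mod 22. (7789 - 1) mod 22 = 0, so t_{7789} = t_1 = 12.

12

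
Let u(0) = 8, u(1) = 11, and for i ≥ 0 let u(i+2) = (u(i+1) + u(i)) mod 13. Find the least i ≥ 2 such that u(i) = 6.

2

Listing terms: u(0) = 8; u(1) = 11; u(2) = 6; u(3) = 4; u(4) = 10; u(5) = 1; u(6) = 11; u(7) = 12; u(8) = 10; u(9) = 9; u(10) = 6; u(11) = 2; u(12) = 8; u(13) = 10; u(14) = 5; u(15) = 2; u(16) = 7; u(17) = 9; u(18) = 3; u(19) = 12; u(20) = 2; u(21) = 1; u(22) = 3; u(23) = 4; u(24) = 7; u(25) = 11; u(26) = 5; u(27) = 3; u(28) = 8; u(29) = 11.
Since (u(28), u(29)) = (u(0), u(1)) = (8, 11) (two consecutive terms determine the rest), the sequence is periodic with period 28.
The value 6 first appears (with i ≥ 2) at u(2).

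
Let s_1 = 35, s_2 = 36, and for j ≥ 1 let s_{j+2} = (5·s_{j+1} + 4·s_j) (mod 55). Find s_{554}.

We have s_1 = 35,  s_2 = 36,  s_3 = 45,  s_4 = 39,  s_5 = 45,  s_6 = 51,  s_7 = 50,  s_8 = 14,  s_9 = 50,  s_{10} = 31,  s_{11} = 25,  s_{12} = 29,  s_{13} = 25,  s_{14} = 21,  s_{15} = 40,  s_{16} = 9,  s_{17} = 40,  s_{18} = 16,  s_{19} = 20,  s_{20} = 54,  s_{21} = 20,  s_{22} = 41,  s_{23} = 10,  s_{24} = 49,  s_{25} = 10,  s_{26} = 26,  s_{27} = 5,  s_{28} = 19,  s_{29} = 5,  s_{30} = 46,  s_{31} = 30,  s_{32} = 4,  s_{33} = 30,  s_{34} = 1,  s_{35} = 15,  s_{36} = 24,  s_{37} = 15,  s_{38} = 6,  s_{39} = 35,  s_{40} = 34,  s_{41} = 35,  s_{42} = 36.
The sequence repeats with period 40.
(554 - 1) mod 40 = 33, so s_{554} = s_{34} = 1.

1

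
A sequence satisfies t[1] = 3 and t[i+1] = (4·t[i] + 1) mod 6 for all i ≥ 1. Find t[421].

3

Computing terms: t[1] = 3; t[2] = 1; t[3] = 5; t[4] = 3.
The sequence repeats with period 3.
So t[421] = t[1 + ((421-1) mod 3)] = t[1] = 3.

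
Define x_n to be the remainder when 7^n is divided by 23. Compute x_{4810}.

2

Computing terms: x_1 = 7, x_2 = 3, x_3 = 21, x_4 = 9, x_5 = 17, x_6 = 4, x_7 = 5, x_8 = 12, x_9 = 15, x_{10} = 13, x_{11} = 22, x_{12} = 16, x_{13} = 20, x_{14} = 2, x_{15} = 14, x_{16} = 6, x_{17} = 19, x_{18} = 18, x_{19} = 11, x_{20} = 8, x_{21} = 10, x_{22} = 1, x_{23} = 7.
Since x_{23} = x_1 = 7, the sequence is periodic with period 22.
So x_{4810} = x_{1 + ((4810-1) mod 22)} = x_{14} = 2.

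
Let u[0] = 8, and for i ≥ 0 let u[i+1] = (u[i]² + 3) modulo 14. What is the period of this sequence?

Computing terms: u[0] = 8; u[1] = 11; u[2] = 12; u[3] = 7; u[4] = 10; u[5] = 5; u[6] = 0; u[7] = 3; u[8] = 12.
Since u[8] = u[2] = 12, the sequence is eventually periodic: after a pre-period of length 2 it cycles with period 6.

6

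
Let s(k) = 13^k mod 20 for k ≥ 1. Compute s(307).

17

s(1) = 13, s(2) = 9, s(3) = 17, s(4) = 1, s(5) = 13.
The sequence repeats with period 4.
So s(307) = s(1 + ((307-1) mod 4)) = s(3) = 17.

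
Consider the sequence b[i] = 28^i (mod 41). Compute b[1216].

18

Listing terms: b[0] = 1; b[1] = 28; b[2] = 5; b[3] = 17; b[4] = 25; b[5] = 3; b[6] = 2; b[7] = 15; b[8] = 10; b[9] = 34; b[10] = 9; b[11] = 6; b[12] = 4; b[13] = 30; b[14] = 20; b[15] = 27; b[16] = 18; b[17] = 12; b[18] = 8; b[19] = 19; b[20] = 40; b[21] = 13; b[22] = 36; b[23] = 24; b[24] = 16; b[25] = 38; b[26] = 39; b[27] = 26; b[28] = 31; b[29] = 7; b[30] = 32; b[31] = 35; b[32] = 37; b[33] = 11; b[34] = 21; b[35] = 14; b[36] = 23; b[37] = 29; b[38] = 33; b[39] = 22; b[40] = 1.
The sequence repeats with period 40.
So b[1216] = b[0 + ((1216-0) mod 40)] = b[16] = 18.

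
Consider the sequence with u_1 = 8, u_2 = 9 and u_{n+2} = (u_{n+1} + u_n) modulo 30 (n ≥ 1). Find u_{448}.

Computing terms: u_1 = 8,  u_2 = 9,  u_3 = 17,  u_4 = 26,  u_5 = 13,  u_6 = 9,  u_7 = 22,  u_8 = 1,  u_9 = 23,  u_{10} = 24,  u_{11} = 17,  u_{12} = 11,  u_{13} = 28,  u_{14} = 9,  u_{15} = 7,  u_{16} = 16,  u_{17} = 23,  u_{18} = 9,  u_{19} = 2,  u_{20} = 11,  u_{21} = 13,  u_{22} = 24,  u_{23} = 7,  u_{24} = 1,  u_{25} = 8,  u_{26} = 9.
Since (u_{25}, u_{26}) = (u_1, u_2) = (8, 9) (two consecutive terms determine the rest), the sequence is periodic with period 24.
So u_{448} = u_{1 + ((448-1) mod 24)} = u_{16} = 16.

16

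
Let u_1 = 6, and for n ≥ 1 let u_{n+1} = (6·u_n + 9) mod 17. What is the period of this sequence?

u_1 = 6; u_2 = 11; u_3 = 7; u_4 = 0; u_5 = 9; u_6 = 12; u_7 = 13; u_8 = 2; u_9 = 4; u_{10} = 16; u_{11} = 3; u_{12} = 10; u_{13} = 1; u_{14} = 15; u_{15} = 14; u_{16} = 8; u_{17} = 6.
Since u_{17} = u_1 = 6, the sequence is periodic with period 16.

16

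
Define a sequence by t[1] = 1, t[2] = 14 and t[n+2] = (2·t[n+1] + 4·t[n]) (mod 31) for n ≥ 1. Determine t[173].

13

t[1] = 1; t[2] = 14; t[3] = 1; t[4] = 27; t[5] = 27; t[6] = 7; t[7] = 29; t[8] = 24; t[9] = 9; t[10] = 21; t[11] = 16; t[12] = 23; t[13] = 17; t[14] = 2; t[15] = 10; t[16] = 28; t[17] = 3; t[18] = 25; t[19] = 0; t[20] = 7; t[21] = 14; t[22] = 25; t[23] = 13; t[24] = 2; t[25] = 25; t[26] = 27; t[27] = 30; t[28] = 13; t[29] = 22; t[30] = 3; t[31] = 1; t[32] = 14.
The sequence repeats with period 30.
So t[173] = t[1 + ((173-1) mod 30)] = t[23] = 13.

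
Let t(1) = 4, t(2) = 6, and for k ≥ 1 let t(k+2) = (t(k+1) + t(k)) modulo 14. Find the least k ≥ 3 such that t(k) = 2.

4

Listing terms: t(1) = 4,  t(2) = 6,  t(3) = 10,  t(4) = 2,  t(5) = 12,  t(6) = 0,  t(7) = 12,  t(8) = 12,  t(9) = 10,  t(10) = 8,  t(11) = 4,  t(12) = 12,  t(13) = 2,  t(14) = 0,  t(15) = 2,  t(16) = 2,  t(17) = 4,  t(18) = 6.
Since (t(17), t(18)) = (t(1), t(2)) = (4, 6) (two consecutive terms determine the rest), the sequence is periodic with period 16.
The value 2 first appears (with k ≥ 3) at t(4).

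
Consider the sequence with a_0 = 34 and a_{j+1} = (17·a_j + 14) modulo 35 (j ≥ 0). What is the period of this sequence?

12

We have a_0 = 34, a_1 = 32, a_2 = 33, a_3 = 15, a_4 = 24, a_5 = 2, a_6 = 13, a_7 = 25, a_8 = 19, a_9 = 22, a_{10} = 3, a_{11} = 30, a_{12} = 34.
The sequence repeats with period 12.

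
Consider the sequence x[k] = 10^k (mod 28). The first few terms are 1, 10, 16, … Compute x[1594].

We have x[0] = 1,  x[1] = 10,  x[2] = 16,  x[3] = 20,  x[4] = 4,  x[5] = 12,  x[6] = 8,  x[7] = 24,  x[8] = 16.
Since x[8] = x[2] = 16, the sequence is eventually periodic: after a pre-period of length 2 it cycles with period 6.
For k ≥ 2, x[k] depends only on (k - 2) mod 6. (1594 - 2) mod 6 = 2, so x[1594] = x[4] = 4.

4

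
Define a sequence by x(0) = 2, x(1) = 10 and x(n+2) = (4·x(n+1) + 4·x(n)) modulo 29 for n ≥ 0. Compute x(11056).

Listing terms: x(0) = 2,  x(1) = 10,  x(2) = 19,  x(3) = 0,  x(4) = 18,  x(5) = 14,  x(6) = 12,  x(7) = 17,  x(8) = 0,  x(9) = 10,  x(10) = 11,  x(11) = 26,  x(12) = 3,  x(13) = 0,  x(14) = 12,  x(15) = 19,  x(16) = 8,  x(17) = 21,  x(18) = 0,  x(19) = 26,  x(20) = 17,  x(21) = 27,  x(22) = 2,  x(23) = 0,  x(24) = 8,  x(25) = 3,  x(26) = 15,  x(27) = 14,  x(28) = 0,  x(29) = 27,  x(30) = 21,  x(31) = 18,  x(32) = 11,  x(33) = 0,  x(34) = 15,  x(35) = 2,  x(36) = 10.
Since (x(35), x(36)) = (x(0), x(1)) = (2, 10) (two consecutive terms determine the rest), the sequence is periodic with period 35.
So x(11056) = x(0 + ((11056-0) mod 35)) = x(31) = 18.

18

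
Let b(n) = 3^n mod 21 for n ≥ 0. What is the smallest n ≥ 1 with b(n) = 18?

b(0) = 1,  b(1) = 3,  b(2) = 9,  b(3) = 6,  b(4) = 18,  b(5) = 12,  b(6) = 15,  b(7) = 3.
Since b(7) = b(1) = 3, the sequence is eventually periodic: after a pre-period of length 1 it cycles with period 6.
The value 18 first appears (with n ≥ 1) at b(4).

4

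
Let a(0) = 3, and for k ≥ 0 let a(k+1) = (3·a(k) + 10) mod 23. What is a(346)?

Computing terms: a(0) = 3,  a(1) = 19,  a(2) = 21,  a(3) = 4,  a(4) = 22,  a(5) = 7,  a(6) = 8,  a(7) = 11,  a(8) = 20,  a(9) = 1,  a(10) = 13,  a(11) = 3.
The sequence repeats with period 11.
(346 - 0) mod 11 = 5, so a(346) = a(5) = 7.

7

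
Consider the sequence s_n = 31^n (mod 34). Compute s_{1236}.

Computing terms: s_0 = 1,  s_1 = 31,  s_2 = 9,  s_3 = 7,  s_4 = 13,  s_5 = 29,  s_6 = 15,  s_7 = 23,  s_8 = 33,  s_9 = 3,  s_{10} = 25,  s_{11} = 27,  s_{12} = 21,  s_{13} = 5,  s_{14} = 19,  s_{15} = 11,  s_{16} = 1.
Since s_{16} = s_0 = 1, the sequence is periodic with period 16.
(1236 - 0) mod 16 = 4, so s_{1236} = s_4 = 13.

13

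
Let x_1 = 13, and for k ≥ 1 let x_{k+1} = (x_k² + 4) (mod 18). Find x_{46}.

5

Listing terms: x_1 = 13, x_2 = 11, x_3 = 17, x_4 = 5, x_5 = 11.
Since x_5 = x_2 = 11, the sequence is eventually periodic: after a pre-period of length 1 it cycles with period 3.
For k ≥ 2, x_k depends only on (k - 2) mod 3. (46 - 2) mod 3 = 2, so x_{46} = x_4 = 5.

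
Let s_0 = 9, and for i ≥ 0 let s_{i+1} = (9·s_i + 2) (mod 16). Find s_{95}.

Listing terms: s_0 = 9; s_1 = 3; s_2 = 13; s_3 = 7; s_4 = 1; s_5 = 11; s_6 = 5; s_7 = 15; s_8 = 9.
The sequence repeats with period 8.
(95 - 0) mod 8 = 7, so s_{95} = s_7 = 15.

15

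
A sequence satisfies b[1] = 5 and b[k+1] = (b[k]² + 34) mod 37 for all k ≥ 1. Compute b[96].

4

We have b[1] = 5; b[2] = 22; b[3] = 0; b[4] = 34; b[5] = 6; b[6] = 33; b[7] = 13; b[8] = 18; b[9] = 25; b[10] = 30; b[11] = 9; b[12] = 4; b[13] = 13.
Since b[13] = b[7] = 13, the sequence is eventually periodic: after a pre-period of length 6 it cycles with period 6.
For k ≥ 7, b[k] depends only on (k - 7) mod 6. (96 - 7) mod 6 = 5, so b[96] = b[12] = 4.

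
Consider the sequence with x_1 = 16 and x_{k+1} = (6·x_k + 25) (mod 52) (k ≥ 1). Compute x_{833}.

15

Computing terms: x_1 = 16,  x_2 = 17,  x_3 = 23,  x_4 = 7,  x_5 = 15,  x_6 = 11,  x_7 = 39,  x_8 = 51,  x_9 = 19,  x_{10} = 35,  x_{11} = 27,  x_{12} = 31,  x_{13} = 3,  x_{14} = 43,  x_{15} = 23.
Since x_{15} = x_3 = 23, the sequence is eventually periodic: after a pre-period of length 2 it cycles with period 12.
For k ≥ 3, x_k depends only on (k - 3) mod 12. (833 - 3) mod 12 = 2, so x_{833} = x_5 = 15.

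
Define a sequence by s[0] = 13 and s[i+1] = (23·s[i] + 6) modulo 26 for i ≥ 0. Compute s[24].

Computing terms: s[0] = 13; s[1] = 19; s[2] = 1; s[3] = 3; s[4] = 23; s[5] = 15; s[6] = 13.
Since s[6] = s[0] = 13, the sequence is periodic with period 6.
So s[24] = s[0 + ((24-0) mod 6)] = s[0] = 13.

13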